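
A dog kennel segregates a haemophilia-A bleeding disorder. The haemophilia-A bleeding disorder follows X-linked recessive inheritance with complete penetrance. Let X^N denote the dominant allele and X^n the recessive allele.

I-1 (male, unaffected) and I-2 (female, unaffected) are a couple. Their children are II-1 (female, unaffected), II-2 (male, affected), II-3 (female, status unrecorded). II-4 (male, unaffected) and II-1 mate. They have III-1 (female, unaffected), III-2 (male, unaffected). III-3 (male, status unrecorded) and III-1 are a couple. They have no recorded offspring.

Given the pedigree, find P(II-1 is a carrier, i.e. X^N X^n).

I-1 is unaffected, so I-1 is X^N Y.
I-2 is unaffected so carries N and passed n to II-2 (X^n Y), so I-2 is X^N X^n.
Their cross gives offspring ratios 1/2 X^N X^N : 1/2 X^N X^n. Conditioning on II-1 being unaffected, P(X^N X^n) = 1/2 / 1 = 1/2 before taking II-1's own offspring into account.
II-4 is unaffected, so II-4 is X^N Y.
Now use II-1's offspring. Probability of each recorded status — unaffected son III-2: 1/2 if II-1 is X^N X^n, 1 if X^N X^N. (III-1: equally likely either way, so uninformative.)
Bayes: P(X^N X^n) = 1/2·1/2 / (1/2·1/2 + 1/2·1) = 1/3.

1/3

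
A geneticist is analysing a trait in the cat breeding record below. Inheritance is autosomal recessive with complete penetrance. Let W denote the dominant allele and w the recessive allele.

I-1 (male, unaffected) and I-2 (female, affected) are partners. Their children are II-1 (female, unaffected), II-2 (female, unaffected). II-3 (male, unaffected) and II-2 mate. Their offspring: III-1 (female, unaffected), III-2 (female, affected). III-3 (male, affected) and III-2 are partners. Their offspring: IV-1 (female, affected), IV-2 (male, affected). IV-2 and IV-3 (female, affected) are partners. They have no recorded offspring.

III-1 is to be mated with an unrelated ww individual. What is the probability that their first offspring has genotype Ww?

2/3

II-3 is unaffected so carries W and passed w to III-2 (ww), so II-3 is Ww.
II-2 is unaffected so carries W and received w from I-2 (ww), so II-2 is Ww.
III-1 is an unaffected offspring of II-3 (Ww) × II-2 (Ww), whose cross gives 1/4 WW : 1/2 Ww : 1/4 ww; conditioning on being unaffected, III-1 is WW with probability 1/3, Ww with probability 2/3.
Summing over parental genotype combinations, P(offspring has genotype Ww) = 1/3·1 + 2/3·1/2 = 2/3.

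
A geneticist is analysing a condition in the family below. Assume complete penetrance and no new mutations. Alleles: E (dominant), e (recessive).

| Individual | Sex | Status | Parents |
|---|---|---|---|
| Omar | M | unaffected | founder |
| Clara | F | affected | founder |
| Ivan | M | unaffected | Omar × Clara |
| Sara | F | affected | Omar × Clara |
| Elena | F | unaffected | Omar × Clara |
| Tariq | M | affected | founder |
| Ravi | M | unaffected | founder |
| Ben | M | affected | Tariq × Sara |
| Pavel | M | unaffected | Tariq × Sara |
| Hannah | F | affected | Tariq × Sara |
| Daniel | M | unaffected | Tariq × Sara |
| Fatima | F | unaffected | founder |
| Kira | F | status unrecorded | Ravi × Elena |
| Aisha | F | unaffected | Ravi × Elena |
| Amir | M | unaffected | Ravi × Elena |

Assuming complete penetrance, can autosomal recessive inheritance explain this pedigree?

No

Under autosomal recessive, Pavel (unaffected, male) cannot arise from Tariq (affected) × Sara (affected).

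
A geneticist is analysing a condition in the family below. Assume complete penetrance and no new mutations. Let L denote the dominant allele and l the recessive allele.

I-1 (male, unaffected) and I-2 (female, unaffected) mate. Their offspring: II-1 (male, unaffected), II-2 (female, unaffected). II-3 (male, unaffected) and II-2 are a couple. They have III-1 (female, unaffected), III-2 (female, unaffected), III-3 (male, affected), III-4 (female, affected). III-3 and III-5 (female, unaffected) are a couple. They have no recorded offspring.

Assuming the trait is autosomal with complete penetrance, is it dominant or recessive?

II-3 and II-2 are both unaffected yet have an affected child III-3. Under dominance, an affected child requires at least one affected parent, so the trait cannot be dominant.

recessive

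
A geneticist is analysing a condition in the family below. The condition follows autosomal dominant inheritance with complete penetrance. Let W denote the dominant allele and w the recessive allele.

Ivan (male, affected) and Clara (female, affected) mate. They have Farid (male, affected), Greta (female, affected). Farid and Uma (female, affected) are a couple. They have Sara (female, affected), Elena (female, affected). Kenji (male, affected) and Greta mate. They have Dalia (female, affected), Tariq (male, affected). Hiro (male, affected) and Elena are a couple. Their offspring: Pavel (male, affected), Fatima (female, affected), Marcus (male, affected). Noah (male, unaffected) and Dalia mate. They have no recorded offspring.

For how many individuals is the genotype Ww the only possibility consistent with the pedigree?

0

No individual's genotype is forced to Ww by the pedigree, so the count is 0.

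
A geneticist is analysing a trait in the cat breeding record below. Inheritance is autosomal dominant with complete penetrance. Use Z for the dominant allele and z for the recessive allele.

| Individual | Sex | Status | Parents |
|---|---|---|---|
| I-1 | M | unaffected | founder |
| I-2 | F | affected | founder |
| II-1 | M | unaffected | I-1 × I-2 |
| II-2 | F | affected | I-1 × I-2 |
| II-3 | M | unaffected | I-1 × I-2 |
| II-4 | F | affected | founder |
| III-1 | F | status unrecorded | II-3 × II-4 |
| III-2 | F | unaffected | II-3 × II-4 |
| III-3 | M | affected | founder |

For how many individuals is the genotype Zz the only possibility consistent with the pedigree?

3

Obligate heterozygotes: I-2 is affected so carries Z and passed z to II-1 (zz), so I-2 is Zz; II-2 is affected so carries Z and received z from I-1 (zz), so II-2 is Zz; II-4 is affected so carries Z and passed z to III-2 (zz), so II-4 is Zz.
Every other individual is either homozygous by phenotype or has at least one consistent homozygous assignment, so the count is 3.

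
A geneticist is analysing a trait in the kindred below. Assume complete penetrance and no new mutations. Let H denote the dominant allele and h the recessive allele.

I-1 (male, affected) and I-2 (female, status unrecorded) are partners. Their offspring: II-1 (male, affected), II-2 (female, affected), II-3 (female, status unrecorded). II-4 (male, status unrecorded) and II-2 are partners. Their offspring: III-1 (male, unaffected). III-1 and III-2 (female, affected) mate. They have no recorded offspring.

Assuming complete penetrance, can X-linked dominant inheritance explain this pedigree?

A consistent assignment under X-linked dominant exists: I-1 X^H Y, I-2 X^H X^h, II-1 X^H Y, II-2 X^H X^h, II-3 X^H X^H, II-4 X^H Y, III-1 X^h Y, III-2 X^H X^H.
In this assignment every recorded phenotype matches its genotype and every non-founder's genotype is obtainable from its parents' genotypes, so the pedigree is consistent.

Yes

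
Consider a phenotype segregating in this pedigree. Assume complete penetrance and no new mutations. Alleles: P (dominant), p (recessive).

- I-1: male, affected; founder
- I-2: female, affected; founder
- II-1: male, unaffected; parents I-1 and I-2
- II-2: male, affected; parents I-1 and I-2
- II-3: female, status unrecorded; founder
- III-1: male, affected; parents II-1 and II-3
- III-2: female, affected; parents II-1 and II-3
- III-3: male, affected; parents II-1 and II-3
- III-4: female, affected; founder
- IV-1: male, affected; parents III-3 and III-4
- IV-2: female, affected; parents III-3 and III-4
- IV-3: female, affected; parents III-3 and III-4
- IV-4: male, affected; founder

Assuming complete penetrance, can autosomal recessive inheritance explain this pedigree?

No

Under autosomal recessive, II-1 (unaffected, male) cannot arise from I-1 (affected) × I-2 (affected).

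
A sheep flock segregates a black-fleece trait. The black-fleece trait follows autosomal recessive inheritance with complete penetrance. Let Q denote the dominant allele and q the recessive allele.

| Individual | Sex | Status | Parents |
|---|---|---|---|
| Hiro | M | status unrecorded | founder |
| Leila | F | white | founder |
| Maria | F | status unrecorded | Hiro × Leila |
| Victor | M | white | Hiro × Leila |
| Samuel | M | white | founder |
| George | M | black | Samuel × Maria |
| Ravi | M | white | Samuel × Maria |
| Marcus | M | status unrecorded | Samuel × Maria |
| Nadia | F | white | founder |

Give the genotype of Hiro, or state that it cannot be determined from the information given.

cannot be determined

Hiro's phenotype is unrecorded, and no parent or child forces a single allele at both positions; consistent genotype assignments exist with Hiro as QQ or Qq or qq.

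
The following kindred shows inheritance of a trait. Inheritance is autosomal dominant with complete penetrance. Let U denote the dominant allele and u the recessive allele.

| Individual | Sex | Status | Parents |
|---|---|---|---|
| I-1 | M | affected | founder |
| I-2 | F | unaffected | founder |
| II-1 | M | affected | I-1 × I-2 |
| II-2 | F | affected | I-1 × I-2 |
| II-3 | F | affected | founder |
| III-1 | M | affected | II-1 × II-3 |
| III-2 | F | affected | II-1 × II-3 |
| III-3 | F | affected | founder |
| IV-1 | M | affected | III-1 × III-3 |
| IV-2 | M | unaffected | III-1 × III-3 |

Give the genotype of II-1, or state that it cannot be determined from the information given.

Uu

From phenotype alone, II-1 is UU or Uu.
II-1 is affected so carries U and received u from I-2 (uu), so II-1 is Uu.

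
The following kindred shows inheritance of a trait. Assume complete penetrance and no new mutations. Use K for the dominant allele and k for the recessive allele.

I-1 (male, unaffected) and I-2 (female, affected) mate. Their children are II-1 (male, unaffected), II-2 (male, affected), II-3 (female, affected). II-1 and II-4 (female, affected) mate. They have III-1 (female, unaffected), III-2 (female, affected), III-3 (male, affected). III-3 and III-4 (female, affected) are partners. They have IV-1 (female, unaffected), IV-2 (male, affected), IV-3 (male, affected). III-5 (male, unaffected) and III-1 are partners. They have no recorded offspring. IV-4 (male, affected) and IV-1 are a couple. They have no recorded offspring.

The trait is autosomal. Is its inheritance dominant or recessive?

dominant

III-3 and III-4 are both affected yet have an unaffected child IV-1. Under a recessive model two affected parents are homozygous and every child would be affected, so the trait cannot be recessive.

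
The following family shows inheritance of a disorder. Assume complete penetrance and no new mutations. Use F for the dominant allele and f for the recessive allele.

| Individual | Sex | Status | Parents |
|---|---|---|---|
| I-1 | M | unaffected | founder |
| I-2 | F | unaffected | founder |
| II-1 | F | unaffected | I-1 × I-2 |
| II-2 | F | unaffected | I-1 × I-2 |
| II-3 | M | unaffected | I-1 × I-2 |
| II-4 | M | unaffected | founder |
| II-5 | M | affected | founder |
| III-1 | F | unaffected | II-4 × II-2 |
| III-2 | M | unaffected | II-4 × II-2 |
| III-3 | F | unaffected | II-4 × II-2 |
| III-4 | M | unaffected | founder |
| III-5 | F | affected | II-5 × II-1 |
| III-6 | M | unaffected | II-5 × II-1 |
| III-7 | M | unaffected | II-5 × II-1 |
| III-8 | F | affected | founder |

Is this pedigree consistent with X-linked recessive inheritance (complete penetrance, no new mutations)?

A consistent assignment under X-linked recessive exists: I-1 X^F Y, I-2 X^F X^f, II-1 X^F X^f, II-2 X^F X^F, II-3 X^F Y, II-4 X^F Y, II-5 X^f Y, III-1 X^F X^F, III-2 X^F Y, III-3 X^F X^F, III-4 X^F Y, III-5 X^f X^f, III-6 X^F Y, III-7 X^F Y, III-8 X^f X^f.
In this assignment every recorded phenotype matches its genotype and every non-founder's genotype is obtainable from its parents' genotypes, so the pedigree is consistent.

Yes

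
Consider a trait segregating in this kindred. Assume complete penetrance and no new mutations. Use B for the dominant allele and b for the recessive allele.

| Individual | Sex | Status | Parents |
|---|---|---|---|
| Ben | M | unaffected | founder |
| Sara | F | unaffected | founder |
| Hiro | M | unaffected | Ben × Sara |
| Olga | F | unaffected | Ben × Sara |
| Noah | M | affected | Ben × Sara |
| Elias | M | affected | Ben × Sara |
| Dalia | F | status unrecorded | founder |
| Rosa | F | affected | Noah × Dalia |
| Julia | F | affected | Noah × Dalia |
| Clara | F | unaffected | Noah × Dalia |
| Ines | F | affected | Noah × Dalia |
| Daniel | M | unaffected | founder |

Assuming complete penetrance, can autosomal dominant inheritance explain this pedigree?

No

Under autosomal dominant, Noah (affected, male) cannot arise from Ben (unaffected) × Sara (unaffected).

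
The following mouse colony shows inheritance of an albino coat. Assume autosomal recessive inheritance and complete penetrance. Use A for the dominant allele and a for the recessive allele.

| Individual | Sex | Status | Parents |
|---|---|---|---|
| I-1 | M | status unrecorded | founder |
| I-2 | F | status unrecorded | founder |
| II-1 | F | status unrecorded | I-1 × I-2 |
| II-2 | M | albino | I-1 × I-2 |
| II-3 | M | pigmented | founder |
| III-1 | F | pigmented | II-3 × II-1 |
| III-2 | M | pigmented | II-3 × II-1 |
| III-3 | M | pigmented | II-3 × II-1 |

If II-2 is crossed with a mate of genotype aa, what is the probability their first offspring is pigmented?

II-2 is albino, so II-2 is aa.
The cross gives 1 aa, so P(offspring is pigmented) = 0.

0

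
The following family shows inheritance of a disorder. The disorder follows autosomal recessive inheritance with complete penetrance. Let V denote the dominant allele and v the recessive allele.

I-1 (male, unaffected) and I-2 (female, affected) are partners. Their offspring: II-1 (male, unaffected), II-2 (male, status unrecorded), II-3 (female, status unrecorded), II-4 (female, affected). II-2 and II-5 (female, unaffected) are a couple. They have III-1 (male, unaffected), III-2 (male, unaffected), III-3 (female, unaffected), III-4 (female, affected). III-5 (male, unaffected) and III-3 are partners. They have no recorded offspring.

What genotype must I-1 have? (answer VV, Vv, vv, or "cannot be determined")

From phenotype alone, I-1 is VV or Vv.
I-1 is unaffected so carries V and passed v to II-4 (vv), so I-1 is Vv.

Vv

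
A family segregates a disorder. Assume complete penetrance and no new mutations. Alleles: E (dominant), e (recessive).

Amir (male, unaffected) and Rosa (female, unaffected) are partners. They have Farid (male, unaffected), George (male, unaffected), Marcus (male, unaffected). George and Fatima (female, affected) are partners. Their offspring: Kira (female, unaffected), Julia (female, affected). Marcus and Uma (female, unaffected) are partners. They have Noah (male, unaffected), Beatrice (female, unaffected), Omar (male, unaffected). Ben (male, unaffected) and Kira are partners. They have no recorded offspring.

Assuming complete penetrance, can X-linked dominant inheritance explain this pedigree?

A consistent assignment under X-linked dominant exists: Amir X^e Y, Rosa X^e X^e, Farid X^e Y, George X^e Y, Marcus X^e Y, Fatima X^E X^e, Uma X^e X^e, Kira X^e X^e, Julia X^E X^e, Ben X^e Y, Noah X^e Y, Beatrice X^e X^e, Omar X^e Y.
In this assignment every recorded phenotype matches its genotype and every non-founder's genotype is obtainable from its parents' genotypes, so the pedigree is consistent.

Yes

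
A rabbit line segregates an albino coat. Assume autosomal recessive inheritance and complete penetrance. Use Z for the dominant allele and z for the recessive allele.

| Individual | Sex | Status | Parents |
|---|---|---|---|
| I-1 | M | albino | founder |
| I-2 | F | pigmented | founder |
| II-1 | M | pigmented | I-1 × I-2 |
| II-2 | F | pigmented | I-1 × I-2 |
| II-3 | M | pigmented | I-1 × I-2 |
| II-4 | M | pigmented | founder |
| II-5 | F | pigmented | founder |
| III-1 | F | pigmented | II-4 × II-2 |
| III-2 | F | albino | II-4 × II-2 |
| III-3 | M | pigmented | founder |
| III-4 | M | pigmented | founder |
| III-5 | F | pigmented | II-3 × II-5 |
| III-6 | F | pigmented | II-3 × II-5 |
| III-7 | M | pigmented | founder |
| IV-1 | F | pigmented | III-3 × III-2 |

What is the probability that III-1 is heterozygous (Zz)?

II-4 is pigmented so carries Z and passed z to III-2 (zz), so II-4 is Zz.
II-2 is pigmented so carries Z and received z from I-1 (zz), so II-2 is Zz.
Their cross gives offspring ratios 1/4 ZZ : 1/2 Zz : 1/4 zz. Conditioning on III-1 being pigmented, P(Zz) = 1/2 / 3/4 = 2/3.

2/3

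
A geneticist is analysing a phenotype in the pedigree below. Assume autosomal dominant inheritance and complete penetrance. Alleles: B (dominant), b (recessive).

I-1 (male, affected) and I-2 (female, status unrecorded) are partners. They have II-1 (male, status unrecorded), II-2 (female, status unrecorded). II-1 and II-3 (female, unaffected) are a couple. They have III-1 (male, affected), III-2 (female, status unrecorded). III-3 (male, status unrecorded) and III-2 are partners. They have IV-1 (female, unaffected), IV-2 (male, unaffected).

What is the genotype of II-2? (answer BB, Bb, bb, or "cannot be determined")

cannot be determined

II-2's phenotype is unrecorded, and no parent or child forces a single allele at both positions; consistent genotype assignments exist with II-2 as BB or Bb or bb.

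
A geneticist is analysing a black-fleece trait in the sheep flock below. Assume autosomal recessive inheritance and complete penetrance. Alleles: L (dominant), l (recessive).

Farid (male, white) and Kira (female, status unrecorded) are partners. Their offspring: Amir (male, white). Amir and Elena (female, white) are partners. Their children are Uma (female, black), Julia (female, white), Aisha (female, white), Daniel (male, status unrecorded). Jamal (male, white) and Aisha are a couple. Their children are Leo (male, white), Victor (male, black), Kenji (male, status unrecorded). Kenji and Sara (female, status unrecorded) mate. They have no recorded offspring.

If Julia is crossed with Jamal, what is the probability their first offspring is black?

1/6

Amir is white so carries L and passed l to Uma (ll), so Amir is Ll.
Elena is white so carries L and passed l to Uma (ll), so Elena is Ll.
Julia is a white offspring of Amir (Ll) × Elena (Ll), whose cross gives 1/4 LL : 1/2 Ll : 1/4 ll; conditioning on being white, Julia is LL with probability 1/3, Ll with probability 2/3.
Jamal is white so carries L and passed l to Victor (ll), so Jamal is Ll.
Summing over parental genotype combinations, P(offspring is black) = 2/3·1/4 = 1/6.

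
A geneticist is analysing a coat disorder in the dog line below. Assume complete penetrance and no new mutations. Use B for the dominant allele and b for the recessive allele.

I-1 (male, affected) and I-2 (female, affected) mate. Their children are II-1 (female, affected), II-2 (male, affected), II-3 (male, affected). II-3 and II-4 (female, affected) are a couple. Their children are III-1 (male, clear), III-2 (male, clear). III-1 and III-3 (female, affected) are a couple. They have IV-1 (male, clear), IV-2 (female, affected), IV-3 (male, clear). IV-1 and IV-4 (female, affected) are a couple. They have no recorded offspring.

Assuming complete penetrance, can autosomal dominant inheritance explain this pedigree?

A consistent assignment under autosomal dominant exists: I-1 BB, I-2 Bb, II-1 BB, II-2 BB, II-3 Bb, II-4 Bb, III-1 bb, III-2 bb, III-3 Bb, IV-1 bb, IV-2 Bb, IV-3 bb, IV-4 BB.
In this assignment every recorded phenotype matches its genotype and every non-founder's genotype is obtainable from its parents' genotypes, so the pedigree is consistent.

Yes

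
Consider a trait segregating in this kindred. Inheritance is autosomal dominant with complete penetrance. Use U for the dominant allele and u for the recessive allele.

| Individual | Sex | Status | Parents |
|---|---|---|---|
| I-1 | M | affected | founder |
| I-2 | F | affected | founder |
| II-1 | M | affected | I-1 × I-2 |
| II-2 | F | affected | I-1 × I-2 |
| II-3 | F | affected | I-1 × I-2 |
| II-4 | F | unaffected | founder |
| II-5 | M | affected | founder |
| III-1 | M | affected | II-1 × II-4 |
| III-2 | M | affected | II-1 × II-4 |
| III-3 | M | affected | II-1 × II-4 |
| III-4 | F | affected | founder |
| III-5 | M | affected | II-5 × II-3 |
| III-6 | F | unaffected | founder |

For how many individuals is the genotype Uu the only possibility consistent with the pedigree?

3

Obligate heterozygotes: III-1 is affected so carries U and received u from II-4 (uu), so III-1 is Uu; III-2 is affected so carries U and received u from II-4 (uu), so III-2 is Uu; III-3 is affected so carries U and received u from II-4 (uu), so III-3 is Uu.
Every other individual is either homozygous by phenotype or has at least one consistent homozygous assignment, so the count is 3.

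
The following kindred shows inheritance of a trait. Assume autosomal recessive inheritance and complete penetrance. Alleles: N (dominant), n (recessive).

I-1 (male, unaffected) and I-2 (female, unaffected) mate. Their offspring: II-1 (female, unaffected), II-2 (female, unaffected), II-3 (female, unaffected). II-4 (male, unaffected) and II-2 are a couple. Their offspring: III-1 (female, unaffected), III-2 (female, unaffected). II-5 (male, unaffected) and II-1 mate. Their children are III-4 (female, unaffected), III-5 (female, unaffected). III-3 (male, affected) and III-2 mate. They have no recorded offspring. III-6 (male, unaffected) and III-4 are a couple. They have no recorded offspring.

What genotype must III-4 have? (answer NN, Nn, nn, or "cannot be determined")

III-4's phenotype allows NN or Nn, and no parent or child forces a single allele at both positions; consistent genotype assignments exist with III-4 as NN or Nn.

cannot be determined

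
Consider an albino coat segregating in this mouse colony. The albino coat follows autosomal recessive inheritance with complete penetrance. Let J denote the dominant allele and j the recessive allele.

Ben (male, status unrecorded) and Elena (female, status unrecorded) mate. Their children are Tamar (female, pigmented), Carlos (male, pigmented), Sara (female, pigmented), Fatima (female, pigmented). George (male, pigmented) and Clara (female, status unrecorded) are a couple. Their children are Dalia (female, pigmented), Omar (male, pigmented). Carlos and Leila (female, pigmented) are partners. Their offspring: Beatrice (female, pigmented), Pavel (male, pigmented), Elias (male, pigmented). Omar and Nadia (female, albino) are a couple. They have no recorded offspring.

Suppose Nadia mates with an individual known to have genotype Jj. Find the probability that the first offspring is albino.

Nadia is albino, so Nadia is jj.
The cross gives 1/2 Jj : 1/2 jj, so P(offspring is albino) = 1/2.

1/2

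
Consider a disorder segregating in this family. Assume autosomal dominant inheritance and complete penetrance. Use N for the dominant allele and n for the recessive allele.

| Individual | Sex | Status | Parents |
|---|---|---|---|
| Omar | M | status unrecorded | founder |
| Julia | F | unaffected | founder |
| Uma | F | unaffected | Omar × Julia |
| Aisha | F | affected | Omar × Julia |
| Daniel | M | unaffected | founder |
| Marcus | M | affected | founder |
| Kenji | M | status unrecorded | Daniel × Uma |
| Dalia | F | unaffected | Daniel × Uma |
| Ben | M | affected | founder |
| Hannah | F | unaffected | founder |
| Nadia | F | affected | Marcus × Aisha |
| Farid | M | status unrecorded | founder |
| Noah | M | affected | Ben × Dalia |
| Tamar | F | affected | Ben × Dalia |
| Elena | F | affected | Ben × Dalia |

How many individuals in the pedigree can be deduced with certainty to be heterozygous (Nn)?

5

Obligate heterozygotes: Omar passed N to Aisha (Nn, whose n came from Julia) and passed n to Uma (nn), so Omar is Nn; Aisha is affected so carries N and received n from Julia (nn), so Aisha is Nn; Noah is affected so carries N and received n from Dalia (nn), so Noah is Nn; Tamar is affected so carries N and received n from Dalia (nn), so Tamar is Nn; Elena is affected so carries N and received n from Dalia (nn), so Elena is Nn.
Every other individual is either homozygous by phenotype or has at least one consistent homozygous assignment, so the count is 5.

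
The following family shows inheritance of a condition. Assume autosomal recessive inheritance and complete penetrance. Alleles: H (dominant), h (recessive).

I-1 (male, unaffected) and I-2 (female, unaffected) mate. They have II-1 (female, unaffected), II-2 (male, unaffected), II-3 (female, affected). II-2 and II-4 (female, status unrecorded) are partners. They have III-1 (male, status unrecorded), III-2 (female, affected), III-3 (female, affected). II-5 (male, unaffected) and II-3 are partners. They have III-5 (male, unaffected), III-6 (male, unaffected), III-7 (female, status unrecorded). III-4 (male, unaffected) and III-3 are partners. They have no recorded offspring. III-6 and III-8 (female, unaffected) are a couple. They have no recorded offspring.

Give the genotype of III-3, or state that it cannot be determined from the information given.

III-3 is affected, so III-3 is hh.

hh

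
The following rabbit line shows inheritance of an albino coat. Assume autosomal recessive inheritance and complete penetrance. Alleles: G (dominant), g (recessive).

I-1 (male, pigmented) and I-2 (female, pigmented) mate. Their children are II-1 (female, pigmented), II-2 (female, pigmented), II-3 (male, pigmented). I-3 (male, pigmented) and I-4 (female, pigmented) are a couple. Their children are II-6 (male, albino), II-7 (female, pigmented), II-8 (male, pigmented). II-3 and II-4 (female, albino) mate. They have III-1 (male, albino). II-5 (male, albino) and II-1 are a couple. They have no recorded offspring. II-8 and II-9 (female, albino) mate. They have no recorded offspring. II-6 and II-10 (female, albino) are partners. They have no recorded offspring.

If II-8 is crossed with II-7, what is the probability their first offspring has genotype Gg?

I-3 is pigmented so carries G and passed g to II-6 (gg), so I-3 is Gg.
I-4 is pigmented so carries G and passed g to II-6 (gg), so I-4 is Gg.
II-8 is a pigmented offspring of I-3 (Gg) × I-4 (Gg), whose cross gives 1/4 GG : 1/2 Gg : 1/4 gg; conditioning on being pigmented, II-8 is GG with probability 1/3, Gg with probability 2/3.
II-7 is a pigmented offspring of I-3 (Gg) × I-4 (Gg), whose cross gives 1/4 GG : 1/2 Gg : 1/4 gg; conditioning on being pigmented, II-7 is GG with probability 1/3, Gg with probability 2/3.
Summing over parental genotype combinations, P(offspring has genotype Gg) = 2/9·1/2 + 2/9·1/2 + 4/9·1/2 = 4/9.

4/9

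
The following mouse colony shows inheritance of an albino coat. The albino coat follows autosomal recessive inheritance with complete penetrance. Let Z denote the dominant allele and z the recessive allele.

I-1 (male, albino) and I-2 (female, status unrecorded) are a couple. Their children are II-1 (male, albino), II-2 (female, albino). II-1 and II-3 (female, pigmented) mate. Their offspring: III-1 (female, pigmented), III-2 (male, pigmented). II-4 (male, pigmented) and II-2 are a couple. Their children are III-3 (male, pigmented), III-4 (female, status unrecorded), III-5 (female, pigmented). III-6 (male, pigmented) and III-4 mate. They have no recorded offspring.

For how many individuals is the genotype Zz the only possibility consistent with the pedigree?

4

Obligate heterozygotes: III-1 is pigmented so carries Z and received z from II-1 (zz), so III-1 is Zz; III-2 is pigmented so carries Z and received z from II-1 (zz), so III-2 is Zz; III-3 is pigmented so carries Z and received z from II-2 (zz), so III-3 is Zz; III-5 is pigmented so carries Z and received z from II-2 (zz), so III-5 is Zz.
Every other individual is either homozygous by phenotype or has at least one consistent homozygous assignment, so the count is 4.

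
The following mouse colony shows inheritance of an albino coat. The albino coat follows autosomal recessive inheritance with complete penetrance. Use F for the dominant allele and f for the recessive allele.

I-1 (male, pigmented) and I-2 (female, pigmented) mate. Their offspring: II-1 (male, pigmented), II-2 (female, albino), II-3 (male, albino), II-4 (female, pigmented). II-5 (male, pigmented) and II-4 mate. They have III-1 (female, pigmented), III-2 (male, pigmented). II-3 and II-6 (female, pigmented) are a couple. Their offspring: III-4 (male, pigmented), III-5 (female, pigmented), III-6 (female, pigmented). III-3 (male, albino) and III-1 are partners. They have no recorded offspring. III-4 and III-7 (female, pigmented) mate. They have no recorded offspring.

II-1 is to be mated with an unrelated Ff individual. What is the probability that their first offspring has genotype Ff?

1/2

I-1 is pigmented so carries F and passed f to II-2 (ff), so I-1 is Ff.
I-2 is pigmented so carries F and passed f to II-2 (ff), so I-2 is Ff.
II-1 is a pigmented offspring of I-1 (Ff) × I-2 (Ff), whose cross gives 1/4 FF : 1/2 Ff : 1/4 ff; conditioning on being pigmented, II-1 is FF with probability 1/3, Ff with probability 2/3.
Summing over parental genotype combinations, P(offspring has genotype Ff) = 1/3·1/2 + 2/3·1/2 = 1/2.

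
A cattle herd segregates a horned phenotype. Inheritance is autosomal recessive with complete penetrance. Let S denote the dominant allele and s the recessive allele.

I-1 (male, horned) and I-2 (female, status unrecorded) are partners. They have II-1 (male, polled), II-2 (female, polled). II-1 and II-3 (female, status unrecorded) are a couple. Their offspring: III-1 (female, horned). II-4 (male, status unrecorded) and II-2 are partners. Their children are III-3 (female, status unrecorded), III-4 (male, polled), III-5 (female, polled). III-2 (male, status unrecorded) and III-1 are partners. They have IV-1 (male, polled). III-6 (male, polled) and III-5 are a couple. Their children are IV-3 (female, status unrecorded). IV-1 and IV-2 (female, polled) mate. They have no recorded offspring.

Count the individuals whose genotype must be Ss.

Obligate heterozygotes: II-1 is polled so carries S and received s from I-1 (ss), so II-1 is Ss; II-2 is polled so carries S and received s from I-1 (ss), so II-2 is Ss; IV-1 is polled so carries S and received s from III-1 (ss), so IV-1 is Ss.
Every other individual is either homozygous by phenotype or has at least one consistent homozygous assignment, so the count is 3.

3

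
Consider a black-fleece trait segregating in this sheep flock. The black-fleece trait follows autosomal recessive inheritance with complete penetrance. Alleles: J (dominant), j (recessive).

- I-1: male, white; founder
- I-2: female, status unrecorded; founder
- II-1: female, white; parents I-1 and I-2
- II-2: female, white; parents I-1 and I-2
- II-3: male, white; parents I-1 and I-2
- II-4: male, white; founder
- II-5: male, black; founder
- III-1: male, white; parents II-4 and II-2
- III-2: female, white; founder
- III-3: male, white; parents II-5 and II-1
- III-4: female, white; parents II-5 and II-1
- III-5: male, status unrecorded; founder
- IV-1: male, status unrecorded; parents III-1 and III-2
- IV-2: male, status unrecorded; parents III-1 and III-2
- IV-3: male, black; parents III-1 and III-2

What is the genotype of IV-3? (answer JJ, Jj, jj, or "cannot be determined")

jj

IV-3 is black, so IV-3 is jj.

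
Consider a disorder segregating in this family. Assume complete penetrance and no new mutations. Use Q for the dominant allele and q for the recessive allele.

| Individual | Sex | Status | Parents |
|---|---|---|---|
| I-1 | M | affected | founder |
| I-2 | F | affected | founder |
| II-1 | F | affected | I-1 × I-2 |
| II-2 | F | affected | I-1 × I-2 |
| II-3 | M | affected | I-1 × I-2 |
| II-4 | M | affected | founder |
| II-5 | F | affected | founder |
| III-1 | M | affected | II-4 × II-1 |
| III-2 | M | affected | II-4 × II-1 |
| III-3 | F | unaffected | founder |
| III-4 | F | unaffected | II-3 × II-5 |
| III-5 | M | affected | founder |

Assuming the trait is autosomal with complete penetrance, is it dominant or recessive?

dominant

II-3 and II-5 are both affected yet have an unaffected child III-4. Under a recessive model two affected parents are homozygous and every child would be affected, so the trait cannot be recessive.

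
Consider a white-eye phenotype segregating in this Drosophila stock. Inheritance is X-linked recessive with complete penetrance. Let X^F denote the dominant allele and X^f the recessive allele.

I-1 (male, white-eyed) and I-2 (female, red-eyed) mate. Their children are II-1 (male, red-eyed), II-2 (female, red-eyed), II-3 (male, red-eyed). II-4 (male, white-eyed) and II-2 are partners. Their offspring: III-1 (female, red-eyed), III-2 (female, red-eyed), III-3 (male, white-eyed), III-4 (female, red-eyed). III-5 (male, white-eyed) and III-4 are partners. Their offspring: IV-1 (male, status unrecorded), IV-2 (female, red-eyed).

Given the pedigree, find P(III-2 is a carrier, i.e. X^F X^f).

1

III-2 is red-eyed so carries F and received f from II-4 (X^f Y), so III-2 is X^F X^f, giving P(X^F X^f) = 1.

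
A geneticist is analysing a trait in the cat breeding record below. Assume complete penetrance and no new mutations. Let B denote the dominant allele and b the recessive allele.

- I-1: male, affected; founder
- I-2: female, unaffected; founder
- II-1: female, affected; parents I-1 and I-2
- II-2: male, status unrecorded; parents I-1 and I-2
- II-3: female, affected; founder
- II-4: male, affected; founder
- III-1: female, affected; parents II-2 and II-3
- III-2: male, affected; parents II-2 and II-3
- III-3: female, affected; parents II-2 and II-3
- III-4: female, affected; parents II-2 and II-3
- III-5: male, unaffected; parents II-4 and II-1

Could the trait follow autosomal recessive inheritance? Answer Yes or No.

Under autosomal recessive, III-5 (unaffected, male) cannot arise from II-4 (affected) × II-1 (affected).

No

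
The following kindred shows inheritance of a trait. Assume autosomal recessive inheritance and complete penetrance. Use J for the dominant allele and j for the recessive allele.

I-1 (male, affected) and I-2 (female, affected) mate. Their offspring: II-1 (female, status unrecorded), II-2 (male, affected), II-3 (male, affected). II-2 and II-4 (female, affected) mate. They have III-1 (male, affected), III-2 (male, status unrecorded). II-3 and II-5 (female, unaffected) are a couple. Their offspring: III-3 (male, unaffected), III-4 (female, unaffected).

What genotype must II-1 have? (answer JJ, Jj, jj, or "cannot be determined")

From phenotype alone, II-1 is JJ or Jj or jj.
II-1 received j from I-1 (jj) and received j from I-2 (jj), so II-1 is jj.

jj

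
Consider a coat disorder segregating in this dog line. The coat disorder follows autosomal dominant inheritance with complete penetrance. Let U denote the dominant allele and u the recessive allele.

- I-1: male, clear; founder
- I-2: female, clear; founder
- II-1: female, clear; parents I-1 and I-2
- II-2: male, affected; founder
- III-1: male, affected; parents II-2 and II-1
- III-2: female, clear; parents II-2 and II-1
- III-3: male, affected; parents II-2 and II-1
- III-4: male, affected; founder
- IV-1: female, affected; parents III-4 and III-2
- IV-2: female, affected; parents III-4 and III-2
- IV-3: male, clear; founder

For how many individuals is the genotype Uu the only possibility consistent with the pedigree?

5

Obligate heterozygotes: II-2 is affected so carries U and passed u to III-2 (uu), so II-2 is Uu; III-1 is affected so carries U and received u from II-1 (uu), so III-1 is Uu; III-3 is affected so carries U and received u from II-1 (uu), so III-3 is Uu; IV-1 is affected so carries U and received u from III-2 (uu), so IV-1 is Uu; IV-2 is affected so carries U and received u from III-2 (uu), so IV-2 is Uu.
Every other individual is either homozygous by phenotype or has at least one consistent homozygous assignment, so the count is 5.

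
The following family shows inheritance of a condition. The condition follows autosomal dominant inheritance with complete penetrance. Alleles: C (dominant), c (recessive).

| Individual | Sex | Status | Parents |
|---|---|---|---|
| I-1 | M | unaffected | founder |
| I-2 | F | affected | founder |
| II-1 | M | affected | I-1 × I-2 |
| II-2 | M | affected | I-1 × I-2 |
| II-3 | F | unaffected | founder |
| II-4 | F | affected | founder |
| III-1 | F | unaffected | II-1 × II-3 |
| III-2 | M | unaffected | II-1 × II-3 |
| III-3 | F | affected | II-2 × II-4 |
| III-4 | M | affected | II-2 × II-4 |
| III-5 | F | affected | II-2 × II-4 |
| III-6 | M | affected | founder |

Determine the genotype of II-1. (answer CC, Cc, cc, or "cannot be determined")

Cc

From phenotype alone, II-1 is CC or Cc.
II-1 is affected so carries C and received c from I-1 (cc), so II-1 is Cc.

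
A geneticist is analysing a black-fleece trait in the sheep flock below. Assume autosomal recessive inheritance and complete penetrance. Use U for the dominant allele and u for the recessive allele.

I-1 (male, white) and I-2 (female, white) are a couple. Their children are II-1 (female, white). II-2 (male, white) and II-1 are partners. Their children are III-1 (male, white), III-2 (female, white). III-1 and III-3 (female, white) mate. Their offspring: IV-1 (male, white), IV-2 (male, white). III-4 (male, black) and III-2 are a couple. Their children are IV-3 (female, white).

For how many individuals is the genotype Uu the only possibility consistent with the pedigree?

1

Obligate heterozygotes: IV-3 is white so carries U and received u from III-4 (uu), so IV-3 is Uu.
Every other individual is either homozygous by phenotype or has at least one consistent homozygous assignment, so the count is 1.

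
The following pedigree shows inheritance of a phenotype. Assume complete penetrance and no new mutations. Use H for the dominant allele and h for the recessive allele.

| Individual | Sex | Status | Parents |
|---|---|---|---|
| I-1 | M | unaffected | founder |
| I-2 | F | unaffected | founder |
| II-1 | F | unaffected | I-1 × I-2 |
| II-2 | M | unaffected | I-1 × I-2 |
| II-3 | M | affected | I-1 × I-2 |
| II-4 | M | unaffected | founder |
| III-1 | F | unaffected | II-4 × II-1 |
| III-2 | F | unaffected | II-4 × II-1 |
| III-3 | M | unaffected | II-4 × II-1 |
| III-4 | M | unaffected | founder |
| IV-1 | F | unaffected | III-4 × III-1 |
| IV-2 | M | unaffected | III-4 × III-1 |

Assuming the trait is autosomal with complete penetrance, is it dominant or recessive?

I-1 and I-2 are both unaffected yet have an affected child II-3. Under dominance, an affected child requires at least one affected parent, so the trait cannot be dominant.

recessive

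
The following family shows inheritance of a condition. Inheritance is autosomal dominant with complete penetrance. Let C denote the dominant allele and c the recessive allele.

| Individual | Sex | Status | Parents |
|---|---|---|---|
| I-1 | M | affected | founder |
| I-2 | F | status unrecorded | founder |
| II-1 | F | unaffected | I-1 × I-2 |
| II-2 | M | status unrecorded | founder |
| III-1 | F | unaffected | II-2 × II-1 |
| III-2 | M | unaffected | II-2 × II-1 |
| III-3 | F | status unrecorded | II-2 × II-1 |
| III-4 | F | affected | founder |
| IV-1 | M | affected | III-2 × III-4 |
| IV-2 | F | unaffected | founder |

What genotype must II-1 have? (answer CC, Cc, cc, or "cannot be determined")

II-1 is unaffected, so II-1 is cc.

cc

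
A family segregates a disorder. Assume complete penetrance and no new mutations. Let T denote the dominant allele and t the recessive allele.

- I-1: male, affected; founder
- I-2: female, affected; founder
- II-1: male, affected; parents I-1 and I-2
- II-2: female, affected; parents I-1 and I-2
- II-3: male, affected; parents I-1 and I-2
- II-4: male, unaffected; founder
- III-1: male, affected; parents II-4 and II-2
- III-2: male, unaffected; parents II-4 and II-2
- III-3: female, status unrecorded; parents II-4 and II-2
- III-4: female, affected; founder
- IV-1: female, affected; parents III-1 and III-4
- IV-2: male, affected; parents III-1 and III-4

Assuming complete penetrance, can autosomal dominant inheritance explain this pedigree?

A consistent assignment under autosomal dominant exists: I-1 TT, I-2 Tt, II-1 TT, II-2 Tt, II-3 TT, II-4 tt, III-1 Tt, III-2 tt, III-3 Tt, III-4 TT, IV-1 TT, IV-2 TT.
In this assignment every recorded phenotype matches its genotype and every non-founder's genotype is obtainable from its parents' genotypes, so the pedigree is consistent.

Yes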